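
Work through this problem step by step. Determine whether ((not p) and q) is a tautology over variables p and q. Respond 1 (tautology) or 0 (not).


Check all 4 assignments:
p=0, q=0: 0
p=0, q=1: 1
p=1, q=0: 0
p=1, q=1: 0
Satisfying count = 1/4.
Tautology iff count = 4: no.

0


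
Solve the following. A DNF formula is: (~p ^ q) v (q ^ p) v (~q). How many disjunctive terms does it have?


A DNF formula is a disjunction of terms (conjunctions).
Terms are separated by v.
Counting the disjuncts: 3 terms.

3


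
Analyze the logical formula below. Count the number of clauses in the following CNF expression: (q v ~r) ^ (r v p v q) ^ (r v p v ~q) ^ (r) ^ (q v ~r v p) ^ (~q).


A CNF formula is a conjunction of clauses.
Clauses are separated by ^.
Counting the conjuncts: 6 clauses.

6


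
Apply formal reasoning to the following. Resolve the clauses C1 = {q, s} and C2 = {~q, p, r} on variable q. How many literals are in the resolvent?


Remove q from C1 and ~q from C2.
C1 remainder: {s}
C2 remainder: {p, r}
Union (resolvent): {p, r, s}
Resolvent has 3 literal(s).

3


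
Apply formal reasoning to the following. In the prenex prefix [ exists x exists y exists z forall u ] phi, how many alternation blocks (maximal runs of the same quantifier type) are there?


Quantifier-type sequence: E E E A  (A=forall, E=exists)
Group into maximal same-type runs:
  Ex3 | Ax1
Number of blocks = 2

2


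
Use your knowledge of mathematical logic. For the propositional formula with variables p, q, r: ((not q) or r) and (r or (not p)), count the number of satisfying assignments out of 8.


Evaluate all 8 assignments for p, q, r:
p=0, q=0, r=0: 1
p=0, q=0, r=1: 1
p=0, q=1, r=0: 0
p=0, q=1, r=1: 1
p=1, q=0, r=0: 0
p=1, q=0, r=1: 1
p=1, q=1, r=0: 0
p=1, q=1, r=1: 1
Satisfying count = 5

5


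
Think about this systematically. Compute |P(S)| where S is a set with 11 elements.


The power set of a set with n elements has 2^n elements.
|P(S)| = 2^11 = 2048

2048


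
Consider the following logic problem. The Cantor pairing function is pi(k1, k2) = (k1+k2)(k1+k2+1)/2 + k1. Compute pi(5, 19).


k1 + k2 = 24
(k1+k2)(k1+k2+1)/2 = 24 * 25 / 2 = 300
pi = 300 + 5 = 305

305


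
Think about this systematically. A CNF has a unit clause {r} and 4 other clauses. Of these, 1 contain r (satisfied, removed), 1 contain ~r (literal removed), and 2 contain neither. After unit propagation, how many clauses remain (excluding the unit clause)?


Satisfied (removed): 1
Shortened (remain): 1
Unchanged (remain): 2
Remaining = 1 + 2 = 3

3


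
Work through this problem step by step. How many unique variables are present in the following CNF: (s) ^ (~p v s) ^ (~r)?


Identify each variable that appears in the formula.
Variables found: p, r, s
Count = 3

3


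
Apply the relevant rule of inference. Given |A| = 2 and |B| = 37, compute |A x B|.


The Cartesian product A x B contains all ordered pairs (a, b).
|A x B| = |A| * |B| = 2 * 37 = 74

74


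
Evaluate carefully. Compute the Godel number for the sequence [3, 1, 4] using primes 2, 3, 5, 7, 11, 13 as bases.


Encode each element as an exponent of the corresponding prime:
  2^3 = 8
  3^1 = 3
  5^4 = 625
Product = 8 * 3 * 625 = 15000

15000


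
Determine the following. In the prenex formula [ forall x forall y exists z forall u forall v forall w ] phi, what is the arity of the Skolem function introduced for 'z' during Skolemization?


Quantifier prefix: forall x forall y exists z forall u forall v forall w
'z' is existentially quantified at position 3.
Universal variables preceding it: x, y
Skolem function arity = 2

2


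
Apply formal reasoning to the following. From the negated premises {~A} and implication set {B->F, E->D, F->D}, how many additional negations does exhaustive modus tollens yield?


Initial negated facts: {~A}
Apply modus tollens to closure:
  (no implication fires)
Final negated: {~A}
New negations: {(none)}
Count = 0

0


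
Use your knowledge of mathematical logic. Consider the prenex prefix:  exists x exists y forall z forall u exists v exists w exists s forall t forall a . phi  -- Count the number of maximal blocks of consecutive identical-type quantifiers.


Quantifier-type sequence: E E A A E E E A A  (A=forall, E=exists)
Group into maximal same-type runs:
  Ex2 | Ax2 | Ex3 | Ax2
Number of blocks = 4

4


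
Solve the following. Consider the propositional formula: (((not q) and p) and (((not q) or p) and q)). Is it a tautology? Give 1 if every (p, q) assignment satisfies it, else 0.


Check all 4 assignments:
p=0, q=0: 0
p=0, q=1: 0
p=1, q=0: 0
p=1, q=1: 0
Satisfying count = 0/4.
Tautology iff count = 4: no.

0


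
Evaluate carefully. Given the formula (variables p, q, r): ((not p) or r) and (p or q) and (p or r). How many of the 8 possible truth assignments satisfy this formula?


Evaluate all 8 assignments for p, q, r:
p=0, q=0, r=0: 0
p=0, q=0, r=1: 0
p=0, q=1, r=0: 0
p=0, q=1, r=1: 1
p=1, q=0, r=0: 0
p=1, q=0, r=1: 1
p=1, q=1, r=0: 0
p=1, q=1, r=1: 1
Satisfying count = 3

3


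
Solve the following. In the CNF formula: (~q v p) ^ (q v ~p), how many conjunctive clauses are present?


A CNF formula is a conjunction of clauses.
Clauses are separated by ^.
Counting the conjuncts: 2 clauses.

2


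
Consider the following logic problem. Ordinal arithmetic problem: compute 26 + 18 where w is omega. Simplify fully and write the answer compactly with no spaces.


Compute 26 + 18.
Ordinal + is associative but NOT commutative; for finite n>0, n + w = w but w + n stays w+n.
Both operands finite; ordinal + agrees with natural +: 26 + 18 = 44.
Result = 44

44


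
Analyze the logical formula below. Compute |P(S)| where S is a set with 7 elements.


The power set of a set with n elements has 2^n elements.
|P(S)| = 2^7 = 128

128


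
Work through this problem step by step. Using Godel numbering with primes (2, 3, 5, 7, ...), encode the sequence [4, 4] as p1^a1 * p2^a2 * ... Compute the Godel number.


Encode each element as an exponent of the corresponding prime:
  2^4 = 16
  3^4 = 81
Product = 16 * 81 = 1296

1296


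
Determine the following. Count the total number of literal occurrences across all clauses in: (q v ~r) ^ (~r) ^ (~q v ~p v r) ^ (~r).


Counting literals in each clause:
Clause 1: 2 literal(s)
Clause 2: 1 literal(s)
Clause 3: 3 literal(s)
Clause 4: 1 literal(s)
Total = 7

7


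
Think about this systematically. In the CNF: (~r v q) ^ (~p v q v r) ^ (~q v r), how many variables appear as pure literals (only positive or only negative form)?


Check each variable for pure literal status:
p: pure negative
q: mixed (not pure)
r: mixed (not pure)
Pure literal count = 1

1


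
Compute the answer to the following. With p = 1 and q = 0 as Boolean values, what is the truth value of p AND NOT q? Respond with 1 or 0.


p = 1, q = 0
Operation: p AND NOT q
Evaluate: 1 AND NOT 0 = 1

1


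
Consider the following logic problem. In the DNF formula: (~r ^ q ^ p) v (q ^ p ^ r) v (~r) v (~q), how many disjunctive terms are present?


A DNF formula is a disjunction of terms (conjunctions).
Terms are separated by v.
Counting the disjuncts: 4 terms.

4


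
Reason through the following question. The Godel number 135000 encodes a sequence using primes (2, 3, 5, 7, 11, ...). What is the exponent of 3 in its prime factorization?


Factorize 135000 by dividing by 3 repeatedly.
Division steps: 3 divides 135000 exactly 3 time(s).
Exponent of 3 = 3

3


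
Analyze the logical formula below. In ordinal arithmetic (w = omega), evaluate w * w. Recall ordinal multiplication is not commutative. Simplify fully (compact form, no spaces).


Compute w * w.
Ordinal * is associative and left-distributive over +, but NOT commutative; for finite n>1, n*w = w but w*n stays w*n.
w * w = w^2 by definition.
Result = w^2

w^2


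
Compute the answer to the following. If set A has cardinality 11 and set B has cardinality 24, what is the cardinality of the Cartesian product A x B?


The Cartesian product A x B contains all ordered pairs (a, b).
|A x B| = |A| * |B| = 11 * 24 = 264

264


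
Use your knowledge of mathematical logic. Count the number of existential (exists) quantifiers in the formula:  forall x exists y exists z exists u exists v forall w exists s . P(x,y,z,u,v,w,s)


Quantifier prefix: forall x exists y exists z exists u exists v forall w exists s
Mark each quantifier type:
  U E E E E U E
Universal count = 2, Existential count = 5
Asked for existential (exists) quantifiers: 5

5


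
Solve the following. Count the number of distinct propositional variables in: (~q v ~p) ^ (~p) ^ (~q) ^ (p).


Identify each variable that appears in the formula.
Variables found: p, q
Count = 2

2


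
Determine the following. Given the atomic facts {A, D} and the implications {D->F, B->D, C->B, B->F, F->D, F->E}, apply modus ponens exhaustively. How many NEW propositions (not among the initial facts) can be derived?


Initial facts: {A, D}
Apply modus ponens to closure:
  D and D->F  =>  F
  F and F->E  =>  E
Final known: {A, D, E, F}
New propositions: {E, F}
Count = 2

2


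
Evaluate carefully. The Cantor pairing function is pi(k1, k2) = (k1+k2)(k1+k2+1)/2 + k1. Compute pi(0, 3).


k1 + k2 = 3
(k1+k2)(k1+k2+1)/2 = 3 * 4 / 2 = 6
pi = 6 + 0 = 6

6


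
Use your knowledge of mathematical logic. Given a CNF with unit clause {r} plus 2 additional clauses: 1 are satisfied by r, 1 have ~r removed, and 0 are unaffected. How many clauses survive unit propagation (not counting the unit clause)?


Satisfied (removed): 1
Shortened (remain): 1
Unchanged (remain): 0
Remaining = 1 + 0 = 1

1


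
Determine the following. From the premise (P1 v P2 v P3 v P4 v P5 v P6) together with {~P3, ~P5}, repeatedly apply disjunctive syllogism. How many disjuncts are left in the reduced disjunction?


Original disjuncts (6): P1, P2, P3, P4, P5, P6
Negated (eliminate): ~P3, ~P5
Remaining disjuncts: P1, P2, P4, P6
Count = 6 - 2 = 4

4


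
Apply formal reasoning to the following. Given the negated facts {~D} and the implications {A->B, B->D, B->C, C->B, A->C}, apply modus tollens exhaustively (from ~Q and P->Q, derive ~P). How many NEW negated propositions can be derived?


Initial negated facts: {~D}
Apply modus tollens to closure:
  ~D and B->D  =>  ~B
  ~B and C->B  =>  ~C
  ~C and A->C  =>  ~A
Final negated: {~A, ~B, ~C, ~D}
New negations: {~A, ~B, ~C}
Count = 3

3


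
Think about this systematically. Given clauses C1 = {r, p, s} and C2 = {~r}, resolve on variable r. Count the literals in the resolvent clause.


Remove r from C1 and ~r from C2.
C1 remainder: {p, s}
C2 remainder: {}
Union (resolvent): {p, s}
Resolvent has 2 literal(s).

2


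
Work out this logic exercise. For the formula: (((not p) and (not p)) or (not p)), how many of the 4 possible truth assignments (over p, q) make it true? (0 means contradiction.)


Check all 4 assignments:
p=0, q=0: 1
p=0, q=1: 1
p=1, q=0: 0
p=1, q=1: 0
Count of True = 2

2


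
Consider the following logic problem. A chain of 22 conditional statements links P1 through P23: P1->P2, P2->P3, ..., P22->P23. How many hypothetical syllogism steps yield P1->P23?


With 22 implications in a chain connecting 23 propositions:
P1->P2, P2->P3, ..., P22->P23
Steps needed = (number of implications) - 1 = 22 - 1 = 21

21


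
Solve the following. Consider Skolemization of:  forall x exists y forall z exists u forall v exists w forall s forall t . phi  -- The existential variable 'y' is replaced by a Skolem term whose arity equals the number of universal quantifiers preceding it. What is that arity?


Quantifier prefix: forall x exists y forall z exists u forall v exists w forall s forall t
'y' is existentially quantified at position 2.
Universal variables preceding it: x
Skolem function arity = 1

1


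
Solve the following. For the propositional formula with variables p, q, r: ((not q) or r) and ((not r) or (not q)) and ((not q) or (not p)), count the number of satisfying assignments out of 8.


Evaluate all 8 assignments for p, q, r:
p=0, q=0, r=0: 1
p=0, q=0, r=1: 1
p=0, q=1, r=0: 0
p=0, q=1, r=1: 0
p=1, q=0, r=0: 1
p=1, q=0, r=1: 1
p=1, q=1, r=0: 0
p=1, q=1, r=1: 0
Satisfying count = 4

4


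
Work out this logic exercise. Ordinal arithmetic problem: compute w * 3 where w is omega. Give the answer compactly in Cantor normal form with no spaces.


Compute w * 3.
Ordinal * is associative and left-distributive over +, but NOT commutative; for finite n>1, n*w = w but w*n stays w*n.
w * 3 means 3 copies of w concatenated: w*3.
Result = w*3

w*3


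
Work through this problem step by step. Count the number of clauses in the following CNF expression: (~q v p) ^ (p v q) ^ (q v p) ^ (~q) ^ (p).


A CNF formula is a conjunction of clauses.
Clauses are separated by ^.
Counting the conjuncts: 5 clauses.

5


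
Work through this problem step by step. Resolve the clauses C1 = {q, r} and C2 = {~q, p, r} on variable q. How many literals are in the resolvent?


Remove q from C1 and ~q from C2.
C1 remainder: {r}
C2 remainder: {p, r}
Union (resolvent): {p, r}
Resolvent has 2 literal(s).

2


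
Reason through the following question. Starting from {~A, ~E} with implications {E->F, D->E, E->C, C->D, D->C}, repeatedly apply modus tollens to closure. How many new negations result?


Initial negated facts: {~A, ~E}
Apply modus tollens to closure:
  ~E and D->E  =>  ~D
  ~D and C->D  =>  ~C
Final negated: {~A, ~C, ~D, ~E}
New negations: {~C, ~D}
Count = 2

2


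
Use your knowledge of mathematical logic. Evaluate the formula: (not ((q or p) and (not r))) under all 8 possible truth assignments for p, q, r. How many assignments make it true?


Check all 8 assignments:
p=0, q=0, r=0: 1
p=0, q=0, r=1: 1
p=0, q=1, r=0: 0
p=0, q=1, r=1: 1
p=1, q=0, r=0: 0
p=1, q=0, r=1: 1
p=1, q=1, r=0: 0
p=1, q=1, r=1: 1
Count of True = 5

5


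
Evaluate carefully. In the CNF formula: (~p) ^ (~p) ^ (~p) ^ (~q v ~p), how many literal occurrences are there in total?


Counting literals in each clause:
Clause 1: 1 literal(s)
Clause 2: 1 literal(s)
Clause 3: 1 literal(s)
Clause 4: 2 literal(s)
Total = 5

5


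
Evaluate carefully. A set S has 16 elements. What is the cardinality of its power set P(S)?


The power set of a set with n elements has 2^n elements.
|P(S)| = 2^16 = 65536

65536


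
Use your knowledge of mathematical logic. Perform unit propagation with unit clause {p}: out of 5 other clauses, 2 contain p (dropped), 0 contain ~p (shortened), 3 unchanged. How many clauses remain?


Satisfied (removed): 2
Shortened (remain): 0
Unchanged (remain): 3
Remaining = 0 + 3 = 3

3


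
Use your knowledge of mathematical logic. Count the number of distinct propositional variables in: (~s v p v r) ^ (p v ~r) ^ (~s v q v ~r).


Identify each variable that appears in the formula.
Variables found: p, q, r, s
Count = 4

4


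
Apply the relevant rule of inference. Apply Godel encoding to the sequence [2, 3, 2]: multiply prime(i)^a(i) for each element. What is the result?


Encode each element as an exponent of the corresponding prime:
  2^2 = 4
  3^3 = 27
  5^2 = 25
Product = 4 * 27 * 25 = 2700

2700


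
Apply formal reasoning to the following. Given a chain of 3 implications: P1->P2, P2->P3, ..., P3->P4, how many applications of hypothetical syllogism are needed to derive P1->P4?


With 3 implications in a chain connecting 4 propositions:
P1->P2, P2->P3, ..., P3->P4
Steps needed = (number of implications) - 1 = 3 - 1 = 2

2


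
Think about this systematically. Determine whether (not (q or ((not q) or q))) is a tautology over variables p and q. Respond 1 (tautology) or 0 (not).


Check all 4 assignments:
p=0, q=0: 0
p=0, q=1: 0
p=1, q=0: 0
p=1, q=1: 0
Satisfying count = 0/4.
Tautology iff count = 4: no.

0


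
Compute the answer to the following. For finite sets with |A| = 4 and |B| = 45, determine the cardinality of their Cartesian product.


The Cartesian product A x B contains all ordered pairs (a, b).
|A x B| = |A| * |B| = 4 * 45 = 180

180


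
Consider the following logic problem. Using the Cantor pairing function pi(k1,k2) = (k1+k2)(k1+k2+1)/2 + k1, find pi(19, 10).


k1 + k2 = 29
(k1+k2)(k1+k2+1)/2 = 29 * 30 / 2 = 435
pi = 435 + 19 = 454

454


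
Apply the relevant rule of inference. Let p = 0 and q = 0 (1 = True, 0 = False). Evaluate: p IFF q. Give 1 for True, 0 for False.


p = 0, q = 0
Operation: p IFF q
Evaluate: 0 IFF 0 = 1

1


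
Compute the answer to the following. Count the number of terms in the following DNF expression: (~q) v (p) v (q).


A DNF formula is a disjunction of terms (conjunctions).
Terms are separated by v.
Counting the disjuncts: 3 terms.

3


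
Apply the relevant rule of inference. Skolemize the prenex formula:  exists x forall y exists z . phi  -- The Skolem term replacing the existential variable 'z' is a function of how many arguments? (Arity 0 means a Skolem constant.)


Quantifier prefix: exists x forall y exists z
'z' is existentially quantified at position 3.
Universal variables preceding it: y
Skolem function arity = 1

1


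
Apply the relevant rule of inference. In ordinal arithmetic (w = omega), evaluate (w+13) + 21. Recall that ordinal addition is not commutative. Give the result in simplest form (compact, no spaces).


Compute (w+13) + 21.
Ordinal + is associative but NOT commutative; for finite n>0, n + w = w but w + n stays w+n.
By associativity: (w+13) + 21 = w + (13+21) = w+34.
Result = w+34

w+34


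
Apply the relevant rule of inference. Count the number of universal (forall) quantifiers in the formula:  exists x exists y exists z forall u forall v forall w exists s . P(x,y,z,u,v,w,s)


Quantifier prefix: exists x exists y exists z forall u forall v forall w exists s
Mark each quantifier type:
  E E E U U U E
Universal count = 3, Existential count = 4
Asked for universal (forall) quantifiers: 3

3


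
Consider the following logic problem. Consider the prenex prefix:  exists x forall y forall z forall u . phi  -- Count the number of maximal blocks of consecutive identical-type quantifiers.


Quantifier-type sequence: E A A A  (A=forall, E=exists)
Group into maximal same-type runs:
  Ex1 | Ax3
Number of blocks = 2

2


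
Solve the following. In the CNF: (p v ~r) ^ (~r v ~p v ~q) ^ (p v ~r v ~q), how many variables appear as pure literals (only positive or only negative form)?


Check each variable for pure literal status:
p: mixed (not pure)
q: pure negative
r: pure negative
Pure literal count = 2

2


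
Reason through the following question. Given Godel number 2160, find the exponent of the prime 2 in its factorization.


Factorize 2160 by dividing by 2 repeatedly.
Division steps: 2 divides 2160 exactly 4 time(s).
Exponent of 2 = 4

4


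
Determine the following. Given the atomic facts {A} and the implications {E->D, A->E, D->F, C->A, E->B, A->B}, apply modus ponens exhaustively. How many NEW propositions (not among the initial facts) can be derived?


Initial facts: {A}
Apply modus ponens to closure:
  A and A->E  =>  E
  E and E->B  =>  B
  E and E->D  =>  D
  D and D->F  =>  F
Final known: {A, B, D, E, F}
New propositions: {B, D, E, F}
Count = 4

4


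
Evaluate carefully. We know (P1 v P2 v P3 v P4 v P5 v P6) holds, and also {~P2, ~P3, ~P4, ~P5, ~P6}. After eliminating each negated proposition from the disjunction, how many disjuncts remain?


Original disjuncts (6): P1, P2, P3, P4, P5, P6
Negated (eliminate): ~P2, ~P3, ~P4, ~P5, ~P6
Remaining disjuncts: P1
Count = 6 - 5 = 1

1


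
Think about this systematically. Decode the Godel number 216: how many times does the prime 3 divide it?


Factorize 216 by dividing by 3 repeatedly.
Division steps: 3 divides 216 exactly 3 time(s).
Exponent of 3 = 3

3


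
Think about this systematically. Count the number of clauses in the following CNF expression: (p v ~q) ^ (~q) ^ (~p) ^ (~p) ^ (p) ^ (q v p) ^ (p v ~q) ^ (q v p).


A CNF formula is a conjunction of clauses.
Clauses are separated by ^.
Counting the conjuncts: 8 clauses.

8


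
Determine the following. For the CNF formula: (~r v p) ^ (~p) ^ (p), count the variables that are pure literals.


Check each variable for pure literal status:
p: mixed (not pure)
q: absent (not pure)
r: pure negative
Pure literal count = 1

1


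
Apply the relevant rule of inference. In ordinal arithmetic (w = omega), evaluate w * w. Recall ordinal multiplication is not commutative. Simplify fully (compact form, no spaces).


Compute w * w.
Ordinal * is associative and left-distributive over +, but NOT commutative; for finite n>1, n*w = w but w*n stays w*n.
w * w = w^2 by definition.
Result = w^2

w^2


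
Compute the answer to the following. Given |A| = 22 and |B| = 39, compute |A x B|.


The Cartesian product A x B contains all ordered pairs (a, b).
|A x B| = |A| * |B| = 22 * 39 = 858

858


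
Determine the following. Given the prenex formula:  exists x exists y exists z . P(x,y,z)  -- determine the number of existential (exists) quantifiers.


Quantifier prefix: exists x exists y exists z
Mark each quantifier type:
  E E E
Universal count = 0, Existential count = 3
Asked for existential (exists) quantifiers: 3

3


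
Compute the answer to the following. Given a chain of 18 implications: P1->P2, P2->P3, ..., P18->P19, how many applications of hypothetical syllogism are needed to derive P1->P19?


With 18 implications in a chain connecting 19 propositions:
P1->P2, P2->P3, ..., P18->P19
Steps needed = (number of implications) - 1 = 18 - 1 = 17

17


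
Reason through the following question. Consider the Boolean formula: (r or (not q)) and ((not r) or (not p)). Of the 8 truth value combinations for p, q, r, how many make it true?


Evaluate all 8 assignments for p, q, r:
p=0, q=0, r=0: 1
p=0, q=0, r=1: 1
p=0, q=1, r=0: 0
p=0, q=1, r=1: 1
p=1, q=0, r=0: 1
p=1, q=0, r=1: 0
p=1, q=1, r=0: 0
p=1, q=1, r=1: 0
Satisfying count = 4

4


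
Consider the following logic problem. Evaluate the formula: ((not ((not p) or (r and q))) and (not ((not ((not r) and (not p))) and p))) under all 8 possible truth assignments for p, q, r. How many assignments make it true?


Check all 8 assignments:
p=0, q=0, r=0: 0
p=0, q=0, r=1: 0
p=0, q=1, r=0: 0
p=0, q=1, r=1: 0
p=1, q=0, r=0: 0
p=1, q=0, r=1: 0
p=1, q=1, r=0: 0
p=1, q=1, r=1: 0
Count of True = 0

0


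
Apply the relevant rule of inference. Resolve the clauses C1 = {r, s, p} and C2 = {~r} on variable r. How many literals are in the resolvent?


Remove r from C1 and ~r from C2.
C1 remainder: {s, p}
C2 remainder: {}
Union (resolvent): {p, s}
Resolvent has 2 literal(s).

2


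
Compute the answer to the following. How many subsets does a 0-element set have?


The power set of a set with n elements has 2^n elements.
|P(S)| = 2^0 = 1

1


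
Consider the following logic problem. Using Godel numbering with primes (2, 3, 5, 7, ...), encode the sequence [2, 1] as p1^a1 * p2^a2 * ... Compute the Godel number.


Encode each element as an exponent of the corresponding prime:
  2^2 = 4
  3^1 = 3
Product = 4 * 3 = 12

12


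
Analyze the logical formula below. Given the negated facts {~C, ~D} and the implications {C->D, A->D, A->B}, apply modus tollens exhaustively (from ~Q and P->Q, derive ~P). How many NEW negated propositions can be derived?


Initial negated facts: {~C, ~D}
Apply modus tollens to closure:
  ~D and A->D  =>  ~A
Final negated: {~A, ~C, ~D}
New negations: {~A}
Count = 1

1


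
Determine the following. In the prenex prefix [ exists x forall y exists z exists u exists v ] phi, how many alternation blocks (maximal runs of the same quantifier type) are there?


Quantifier-type sequence: E A E E E  (A=forall, E=exists)
Group into maximal same-type runs:
  Ex1 | Ax1 | Ex3
Number of blocks = 3

3


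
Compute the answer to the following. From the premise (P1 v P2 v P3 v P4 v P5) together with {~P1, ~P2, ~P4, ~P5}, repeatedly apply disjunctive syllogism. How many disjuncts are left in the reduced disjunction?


Original disjuncts (5): P1, P2, P3, P4, P5
Negated (eliminate): ~P1, ~P2, ~P4, ~P5
Remaining disjuncts: P3
Count = 5 - 4 = 1

1


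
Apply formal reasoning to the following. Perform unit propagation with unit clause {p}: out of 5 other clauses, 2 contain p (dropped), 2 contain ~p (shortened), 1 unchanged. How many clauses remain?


Satisfied (removed): 2
Shortened (remain): 2
Unchanged (remain): 1
Remaining = 2 + 1 = 3

3


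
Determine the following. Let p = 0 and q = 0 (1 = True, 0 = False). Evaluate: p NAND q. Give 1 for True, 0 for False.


p = 0, q = 0
Operation: p NAND q
Evaluate: 0 NAND 0 = 1

1


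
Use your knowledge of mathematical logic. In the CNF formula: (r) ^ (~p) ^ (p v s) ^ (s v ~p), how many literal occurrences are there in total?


Counting literals in each clause:
Clause 1: 1 literal(s)
Clause 2: 1 literal(s)
Clause 3: 2 literal(s)
Clause 4: 2 literal(s)
Total = 6

6


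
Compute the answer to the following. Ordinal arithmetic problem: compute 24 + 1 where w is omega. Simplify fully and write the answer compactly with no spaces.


Compute 24 + 1.
Ordinal + is associative but NOT commutative; for finite n>0, n + w = w but w + n stays w+n.
Both operands finite; ordinal + agrees with natural +: 24 + 1 = 25.
Result = 25

25


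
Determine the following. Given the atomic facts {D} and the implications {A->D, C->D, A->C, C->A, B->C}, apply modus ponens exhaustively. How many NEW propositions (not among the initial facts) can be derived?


Initial facts: {D}
Apply modus ponens to closure:
  (no implication fires)
Final known: {D}
New propositions: {(none)}
Count = 0

0


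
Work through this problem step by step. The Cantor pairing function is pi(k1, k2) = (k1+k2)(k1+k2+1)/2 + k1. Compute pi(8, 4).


k1 + k2 = 12
(k1+k2)(k1+k2+1)/2 = 12 * 13 / 2 = 78
pi = 78 + 8 = 86

86


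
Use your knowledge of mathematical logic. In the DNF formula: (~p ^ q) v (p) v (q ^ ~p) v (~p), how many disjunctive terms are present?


A DNF formula is a disjunction of terms (conjunctions).
Terms are separated by v.
Counting the disjuncts: 4 terms.

4


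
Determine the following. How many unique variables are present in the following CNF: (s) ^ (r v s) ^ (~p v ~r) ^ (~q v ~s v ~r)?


Identify each variable that appears in the formula.
Variables found: p, q, r, s
Count = 4

4


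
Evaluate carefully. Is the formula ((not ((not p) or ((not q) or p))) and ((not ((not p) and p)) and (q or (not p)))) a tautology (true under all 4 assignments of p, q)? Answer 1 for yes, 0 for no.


Check all 4 assignments:
p=0, q=0: 0
p=0, q=1: 0
p=1, q=0: 0
p=1, q=1: 0
Satisfying count = 0/4.
Tautology iff count = 4: no.

0


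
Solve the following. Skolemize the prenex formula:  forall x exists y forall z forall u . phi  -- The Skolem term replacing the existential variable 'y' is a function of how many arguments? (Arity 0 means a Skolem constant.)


Quantifier prefix: forall x exists y forall z forall u
'y' is existentially quantified at position 2.
Universal variables preceding it: x
Skolem function arity = 1

1


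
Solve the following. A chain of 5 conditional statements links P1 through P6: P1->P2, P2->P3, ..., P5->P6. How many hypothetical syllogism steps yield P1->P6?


With 5 implications in a chain connecting 6 propositions:
P1->P2, P2->P3, ..., P5->P6
Steps needed = (number of implications) - 1 = 5 - 1 = 4

4


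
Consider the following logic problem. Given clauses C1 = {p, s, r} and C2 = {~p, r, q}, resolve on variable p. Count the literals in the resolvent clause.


Remove p from C1 and ~p from C2.
C1 remainder: {s, r}
C2 remainder: {r, q}
Union (resolvent): {q, r, s}
Resolvent has 3 literal(s).

3


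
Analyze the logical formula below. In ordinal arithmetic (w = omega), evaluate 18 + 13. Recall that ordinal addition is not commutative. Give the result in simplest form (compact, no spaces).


Compute 18 + 13.
Ordinal + is associative but NOT commutative; for finite n>0, n + w = w but w + n stays w+n.
Both operands finite; ordinal + agrees with natural +: 18 + 13 = 31.
Result = 31

31


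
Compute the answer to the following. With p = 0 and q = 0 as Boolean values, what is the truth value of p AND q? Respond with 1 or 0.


p = 0, q = 0
Operation: p AND q
Evaluate: 0 AND 0 = 0

0


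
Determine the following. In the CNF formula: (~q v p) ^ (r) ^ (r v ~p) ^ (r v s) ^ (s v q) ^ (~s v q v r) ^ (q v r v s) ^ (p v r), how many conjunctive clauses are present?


A CNF formula is a conjunction of clauses.
Clauses are separated by ^.
Counting the conjuncts: 8 clauses.

8


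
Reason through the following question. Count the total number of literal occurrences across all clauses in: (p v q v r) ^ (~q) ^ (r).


Counting literals in each clause:
Clause 1: 3 literal(s)
Clause 2: 1 literal(s)
Clause 3: 1 literal(s)
Total = 5

5


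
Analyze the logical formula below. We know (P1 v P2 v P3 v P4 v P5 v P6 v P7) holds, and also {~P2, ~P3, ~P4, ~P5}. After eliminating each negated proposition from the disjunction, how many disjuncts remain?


Original disjuncts (7): P1, P2, P3, P4, P5, P6, P7
Negated (eliminate): ~P2, ~P3, ~P4, ~P5
Remaining disjuncts: P1, P6, P7
Count = 7 - 4 = 3

3


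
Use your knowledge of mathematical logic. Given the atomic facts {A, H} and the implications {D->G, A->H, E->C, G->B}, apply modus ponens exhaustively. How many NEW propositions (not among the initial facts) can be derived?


Initial facts: {A, H}
Apply modus ponens to closure:
  (no implication fires)
Final known: {A, H}
New propositions: {(none)}
Count = 0

0


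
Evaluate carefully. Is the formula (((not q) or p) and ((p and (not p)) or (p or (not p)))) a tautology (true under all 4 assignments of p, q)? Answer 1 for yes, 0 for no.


Check all 4 assignments:
p=0, q=0: 1
p=0, q=1: 0
p=1, q=0: 1
p=1, q=1: 1
Satisfying count = 3/4.
Tautology iff count = 4: no.

0


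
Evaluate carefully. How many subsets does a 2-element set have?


The power set of a set with n elements has 2^n elements.
|P(S)| = 2^2 = 4

4


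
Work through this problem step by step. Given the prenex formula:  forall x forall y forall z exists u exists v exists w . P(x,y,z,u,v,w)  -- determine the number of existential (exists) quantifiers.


Quantifier prefix: forall x forall y forall z exists u exists v exists w
Mark each quantifier type:
  U U U E E E
Universal count = 3, Existential count = 3
Asked for existential (exists) quantifiers: 3

3


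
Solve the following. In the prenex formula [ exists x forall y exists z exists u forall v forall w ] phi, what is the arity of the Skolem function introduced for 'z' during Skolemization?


Quantifier prefix: exists x forall y exists z exists u forall v forall w
'z' is existentially quantified at position 3.
Universal variables preceding it: y
Skolem function arity = 1

1


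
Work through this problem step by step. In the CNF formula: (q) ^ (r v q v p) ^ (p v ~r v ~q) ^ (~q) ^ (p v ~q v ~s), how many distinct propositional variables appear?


Identify each variable that appears in the formula.
Variables found: p, q, r, s
Count = 4

4


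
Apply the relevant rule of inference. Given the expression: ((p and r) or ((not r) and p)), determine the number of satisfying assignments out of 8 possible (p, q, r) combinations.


Check all 8 assignments:
p=0, q=0, r=0: 0
p=0, q=0, r=1: 0
p=0, q=1, r=0: 0
p=0, q=1, r=1: 0
p=1, q=0, r=0: 1
p=1, q=0, r=1: 1
p=1, q=1, r=0: 1
p=1, q=1, r=1: 1
Count of True = 4

4


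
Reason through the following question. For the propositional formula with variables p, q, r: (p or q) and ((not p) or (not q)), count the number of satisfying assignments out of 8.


Evaluate all 8 assignments for p, q, r:
p=0, q=0, r=0: 0
p=0, q=0, r=1: 0
p=0, q=1, r=0: 1
p=0, q=1, r=1: 1
p=1, q=0, r=0: 1
p=1, q=0, r=1: 1
p=1, q=1, r=0: 0
p=1, q=1, r=1: 0
Satisfying count = 4

4


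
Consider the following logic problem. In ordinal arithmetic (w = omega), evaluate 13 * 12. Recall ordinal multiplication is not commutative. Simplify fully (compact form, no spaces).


Compute 13 * 12.
Ordinal * is associative and left-distributive over +, but NOT commutative; for finite n>1, n*w = w but w*n stays w*n.
Both finite; ordinal * agrees with natural *: 13 * 12 = 156.
Result = 156

156


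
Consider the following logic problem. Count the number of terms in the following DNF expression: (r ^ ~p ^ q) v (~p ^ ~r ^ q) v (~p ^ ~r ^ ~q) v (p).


A DNF formula is a disjunction of terms (conjunctions).
Terms are separated by v.
Counting the disjuncts: 4 terms.

4


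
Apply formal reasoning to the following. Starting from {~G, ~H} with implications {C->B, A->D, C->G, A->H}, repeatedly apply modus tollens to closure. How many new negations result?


Initial negated facts: {~G, ~H}
Apply modus tollens to closure:
  ~G and C->G  =>  ~C
  ~H and A->H  =>  ~A
Final negated: {~A, ~C, ~G, ~H}
New negations: {~A, ~C}
Count = 2

2


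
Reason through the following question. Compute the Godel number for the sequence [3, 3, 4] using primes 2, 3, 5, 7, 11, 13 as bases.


Encode each element as an exponent of the corresponding prime:
  2^3 = 8
  3^3 = 27
  5^4 = 625
Product = 8 * 27 * 625 = 135000

135000


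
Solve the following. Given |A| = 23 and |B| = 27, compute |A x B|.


The Cartesian product A x B contains all ordered pairs (a, b).
|A x B| = |A| * |B| = 23 * 27 = 621

621


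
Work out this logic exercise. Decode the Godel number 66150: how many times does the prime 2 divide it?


Factorize 66150 by dividing by 2 repeatedly.
Division steps: 2 divides 66150 exactly 1 time(s).
Exponent of 2 = 1

1


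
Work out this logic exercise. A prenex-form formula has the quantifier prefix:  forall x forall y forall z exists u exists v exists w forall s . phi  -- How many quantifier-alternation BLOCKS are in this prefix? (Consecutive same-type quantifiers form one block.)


Quantifier-type sequence: A A A E E E A  (A=forall, E=exists)
Group into maximal same-type runs:
  Ax3 | Ex3 | Ax1
Number of blocks = 3

3


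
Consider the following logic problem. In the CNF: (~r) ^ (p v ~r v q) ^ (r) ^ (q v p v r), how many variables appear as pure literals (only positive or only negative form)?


Check each variable for pure literal status:
p: pure positive
q: pure positive
r: mixed (not pure)
Pure literal count = 2

2


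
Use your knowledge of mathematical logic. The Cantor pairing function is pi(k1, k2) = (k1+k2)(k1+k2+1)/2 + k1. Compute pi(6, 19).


k1 + k2 = 25
(k1+k2)(k1+k2+1)/2 = 25 * 26 / 2 = 325
pi = 325 + 6 = 331

331


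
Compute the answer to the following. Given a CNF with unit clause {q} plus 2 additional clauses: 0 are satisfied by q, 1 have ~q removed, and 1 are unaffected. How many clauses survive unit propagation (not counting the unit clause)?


Satisfied (removed): 0
Shortened (remain): 1
Unchanged (remain): 1
Remaining = 1 + 1 = 2

2


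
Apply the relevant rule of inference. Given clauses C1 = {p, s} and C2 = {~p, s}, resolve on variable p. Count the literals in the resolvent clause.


Remove p from C1 and ~p from C2.
C1 remainder: {s}
C2 remainder: {s}
Union (resolvent): {s}
Resolvent has 1 literal(s).

1


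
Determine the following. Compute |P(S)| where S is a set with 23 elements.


The power set of a set with n elements has 2^n elements.
|P(S)| = 2^23 = 8388608

8388608


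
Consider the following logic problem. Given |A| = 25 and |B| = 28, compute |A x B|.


The Cartesian product A x B contains all ordered pairs (a, b).
|A x B| = |A| * |B| = 25 * 28 = 700

700


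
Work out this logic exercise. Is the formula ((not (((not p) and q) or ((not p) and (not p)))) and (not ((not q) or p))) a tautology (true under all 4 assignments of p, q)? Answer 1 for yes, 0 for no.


Check all 4 assignments:
p=0, q=0: 0
p=0, q=1: 0
p=1, q=0: 0
p=1, q=1: 0
Satisfying count = 0/4.
Tautology iff count = 4: no.

0


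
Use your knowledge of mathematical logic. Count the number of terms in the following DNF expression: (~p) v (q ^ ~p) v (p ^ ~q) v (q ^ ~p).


A DNF formula is a disjunction of terms (conjunctions).
Terms are separated by v.
Counting the disjuncts: 4 terms.

4


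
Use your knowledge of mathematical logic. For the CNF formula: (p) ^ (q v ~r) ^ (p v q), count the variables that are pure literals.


Check each variable for pure literal status:
p: pure positive
q: pure positive
r: pure negative
Pure literal count = 3

3


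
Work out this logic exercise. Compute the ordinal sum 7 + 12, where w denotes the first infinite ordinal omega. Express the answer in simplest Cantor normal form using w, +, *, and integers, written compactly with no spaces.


Compute 7 + 12.
Ordinal + is associative but NOT commutative; for finite n>0, n + w = w but w + n stays w+n.
Both operands finite; ordinal + agrees with natural +: 7 + 12 = 19.
Result = 19

19


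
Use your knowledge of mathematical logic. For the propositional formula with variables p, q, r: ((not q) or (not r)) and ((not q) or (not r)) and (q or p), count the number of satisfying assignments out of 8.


Evaluate all 8 assignments for p, q, r:
p=0, q=0, r=0: 0
p=0, q=0, r=1: 0
p=0, q=1, r=0: 1
p=0, q=1, r=1: 0
p=1, q=0, r=0: 1
p=1, q=0, r=1: 1
p=1, q=1, r=0: 1
p=1, q=1, r=1: 0
Satisfying count = 4

4


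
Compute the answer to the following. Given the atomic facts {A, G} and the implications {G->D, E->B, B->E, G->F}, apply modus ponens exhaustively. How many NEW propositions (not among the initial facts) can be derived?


Initial facts: {A, G}
Apply modus ponens to closure:
  G and G->D  =>  D
  G and G->F  =>  F
Final known: {A, D, F, G}
New propositions: {D, F}
Count = 2

2


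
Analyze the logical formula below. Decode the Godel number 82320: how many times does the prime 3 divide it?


Factorize 82320 by dividing by 3 repeatedly.
Division steps: 3 divides 82320 exactly 1 time(s).
Exponent of 3 = 1

1


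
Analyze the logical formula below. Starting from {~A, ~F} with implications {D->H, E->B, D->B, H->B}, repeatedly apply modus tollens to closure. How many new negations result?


Initial negated facts: {~A, ~F}
Apply modus tollens to closure:
  (no implication fires)
Final negated: {~A, ~F}
New negations: {(none)}
Count = 0

0


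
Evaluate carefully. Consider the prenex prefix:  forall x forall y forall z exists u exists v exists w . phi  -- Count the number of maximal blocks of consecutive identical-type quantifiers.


Quantifier-type sequence: A A A E E E  (A=forall, E=exists)
Group into maximal same-type runs:
  Ax3 | Ex3
Number of blocks = 2

2


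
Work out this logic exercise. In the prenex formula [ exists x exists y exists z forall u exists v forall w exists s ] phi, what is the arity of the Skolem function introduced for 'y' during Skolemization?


Quantifier prefix: exists x exists y exists z forall u exists v forall w exists s
'y' is existentially quantified at position 2.
No universal quantifiers precede it.
Skolem function arity = 0 (a Skolem constant)

0


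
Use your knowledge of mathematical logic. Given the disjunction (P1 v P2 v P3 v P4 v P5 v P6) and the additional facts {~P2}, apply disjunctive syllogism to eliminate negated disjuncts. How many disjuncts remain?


Original disjuncts (6): P1, P2, P3, P4, P5, P6
Negated (eliminate): ~P2
Remaining disjuncts: P1, P3, P4, P5, P6
Count = 6 - 1 = 5

5


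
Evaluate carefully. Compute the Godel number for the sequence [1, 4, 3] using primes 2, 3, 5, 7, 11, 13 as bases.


Encode each element as an exponent of the corresponding prime:
  2^1 = 2
  3^4 = 81
  5^3 = 125
Product = 2 * 81 * 125 = 20250

20250


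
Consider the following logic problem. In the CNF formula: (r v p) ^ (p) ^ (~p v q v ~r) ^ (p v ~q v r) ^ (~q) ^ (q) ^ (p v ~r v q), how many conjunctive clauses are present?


A CNF formula is a conjunction of clauses.
Clauses are separated by ^.
Counting the conjuncts: 7 clauses.

7
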